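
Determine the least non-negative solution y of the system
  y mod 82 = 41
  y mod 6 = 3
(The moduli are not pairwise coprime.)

123

gcd(82, 6) = 2 and 2 | (3 − 41), so the pair is consistent; merging gives y ≡ 123 (mod 246), where 246 = lcm(82, 6).
The solution is unique modulo lcm(82, 6) = 246.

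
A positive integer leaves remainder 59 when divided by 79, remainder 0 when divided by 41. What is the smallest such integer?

From n ≡ 59 (mod 79) write n = 59 + 79t. Substituting into n ≡ 0 (mod 41) gives 79t ≡ 23 (mod 41), and since 38⁻¹ ≡ 27 (mod 41), t ≡ 6. Hence n ≡ 59 + 79·6 = 533 (mod 3239).

533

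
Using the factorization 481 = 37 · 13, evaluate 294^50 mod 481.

363

Mod 37: 294 ≡ 35; by Fermat, exponent reduces to 50 mod 36 = 14; 35^14 ≡ 30 (mod 37).
Mod 13: 294 ≡ 8; by Fermat, exponent reduces to 50 mod 12 = 2; 8^2 ≡ 12 (mod 13).
Combine by CRT: x ≡ 30 (mod 37), x ≡ 12 (mod 13) ⇒ x ≡ 363 (mod 481).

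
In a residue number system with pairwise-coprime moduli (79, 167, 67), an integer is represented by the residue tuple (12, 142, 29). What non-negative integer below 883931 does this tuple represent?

720413

From x ≡ 12 (mod 79) write x = 12 + 79t. Substituting into x ≡ 142 (mod 167) gives 79t ≡ 130 (mod 167), and since 79⁻¹ ≡ 74 (mod 167), t ≡ 101. Hence x ≡ 12 + 79·101 = 7991 (mod 13193).
From x ≡ 7991 (mod 13193) write x = 7991 + 13193t. Substituting into x ≡ 29 (mod 67) gives 13193t ≡ 11 (mod 67), and since 61⁻¹ ≡ 11 (mod 67), t ≡ 54. Hence x ≡ 7991 + 13193·54 = 720413 (mod 883931).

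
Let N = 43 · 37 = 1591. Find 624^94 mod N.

1521

Mod 43: 624 ≡ 22; by Fermat, exponent reduces to 94 mod 42 = 10; 22^10 ≡ 16 (mod 43).
Mod 37: 624 ≡ 32; by Fermat, exponent reduces to 94 mod 36 = 22; 32^22 ≡ 4 (mod 37).
Combine by CRT: x ≡ 16 (mod 43), x ≡ 4 (mod 37) ⇒ x ≡ 1521 (mod 1591).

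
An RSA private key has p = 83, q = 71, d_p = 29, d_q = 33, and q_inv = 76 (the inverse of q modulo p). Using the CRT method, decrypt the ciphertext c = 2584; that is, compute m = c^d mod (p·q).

m₁ = c^(d_p) mod p: c ≡ 11 (mod 83), and 11^29 mod 83 = 41.
m₂ = c^(d_q) mod q: c ≡ 28 (mod 71), and 28^33 mod 71 = 47.
h = q_inv·(m₁ − m₂) mod p = 76·(41 − 47) mod 83 = 42.
m = m₂ + h·q = 47 + 42·71 = 3029.

3029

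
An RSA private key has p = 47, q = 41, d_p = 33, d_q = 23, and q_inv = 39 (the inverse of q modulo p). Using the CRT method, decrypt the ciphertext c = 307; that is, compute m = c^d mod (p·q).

m₁ = c^(d_p) mod p: c ≡ 25 (mod 47), and 25^33 mod 47 = 3.
m₂ = c^(d_q) mod q: c ≡ 20 (mod 41), and 20^23 mod 41 = 5.
h = q_inv·(m₁ − m₂) mod p = 39·(3 − 5) mod 47 = 16.
m = m₂ + h·q = 5 + 16·41 = 661.

661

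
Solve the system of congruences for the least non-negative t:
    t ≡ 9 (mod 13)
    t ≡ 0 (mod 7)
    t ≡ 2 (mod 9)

The moduli are pairwise coprime; N = 13·7·9 = 819.
N/13 = 63; 63 ≡ 11 (mod 13); 11·6 ≡ 1, so inverse 6.
N/7 = 117; 117 ≡ 5 (mod 7); 5·3 ≡ 1, so inverse 3.
N/9 = 91; 91 ≡ 1 (mod 9), inverse 1.
t ≡ 9·63·6 + 0·117·3 + 2·91·1 = 3584.
3584 mod 819 = 308.

308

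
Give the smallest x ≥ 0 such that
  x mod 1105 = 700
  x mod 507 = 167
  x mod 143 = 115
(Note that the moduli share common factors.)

Combine the congruences pairwise.
gcd(1105, 507) = 13 and 13 | (167 − 700), so the pair is consistent; merging gives x ≡ 25010 (mod 43095), where 43095 = lcm(1105, 507).
gcd(43095, 143) = 13 and 13 | (115 − 25010), so the pair is consistent; merging gives x ≡ 369770 (mod 474045), where 474045 = lcm(43095, 143).
The solution is unique modulo lcm(1105, 507, 143) = 474045.

369770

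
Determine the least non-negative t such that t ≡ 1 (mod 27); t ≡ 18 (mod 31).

514

From t ≡ 1 (mod 27) write t = 1 + 27s. Substituting into t ≡ 18 (mod 31) gives 27s ≡ 17 (mod 31), and since 27⁻¹ ≡ 23 (mod 31), s ≡ 19. Hence t ≡ 1 + 27·19 = 514 (mod 837).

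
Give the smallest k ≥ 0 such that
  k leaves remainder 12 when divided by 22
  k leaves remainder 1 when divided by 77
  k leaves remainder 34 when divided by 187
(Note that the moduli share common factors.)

gcd(22, 77) = 11 and 11 | (1 − 12), so the pair is consistent; merging gives k ≡ 78 (mod 154), where 154 = lcm(22, 77).
gcd(154, 187) = 11 and 11 | (34 − 78), so the pair is consistent; merging gives k ≡ 1156 (mod 2618), where 2618 = lcm(154, 187).
The solution is unique modulo lcm(22, 77, 187) = 2618.

1156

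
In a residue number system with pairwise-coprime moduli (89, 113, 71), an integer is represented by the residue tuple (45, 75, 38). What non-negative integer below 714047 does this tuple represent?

686324

The moduli are pairwise coprime; N = 89·113·71 = 714047.
N/89 = 8023; 8023 ≡ 13 (mod 89); 13·48 ≡ 1, so inverse 48.
N/113 = 6319; 6319 ≡ 104 (mod 113); 104·25 ≡ 1, so inverse 25.
N/71 = 10057; 10057 ≡ 46 (mod 71); 46·17 ≡ 1, so inverse 17.
x ≡ 45·8023·48 + 75·6319·25 + 38·10057·17 = 35674627.
35674627 mod 714047 = 686324.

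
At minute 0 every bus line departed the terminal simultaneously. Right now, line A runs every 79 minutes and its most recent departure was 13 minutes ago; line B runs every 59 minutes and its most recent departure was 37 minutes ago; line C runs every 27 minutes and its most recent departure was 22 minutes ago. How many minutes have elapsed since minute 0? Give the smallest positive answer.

47650

From t ≡ 13 (mod 79) write t = 13 + 79s. Substituting into t ≡ 37 (mod 59) gives 79s ≡ 24 (mod 59), and since 20⁻¹ ≡ 3 (mod 59), s ≡ 13. Hence t ≡ 13 + 79·13 = 1040 (mod 4661).
From t ≡ 1040 (mod 4661) write t = 1040 + 4661s. Substituting into t ≡ 22 (mod 27) gives 4661s ≡ 8 (mod 27), and since 17⁻¹ ≡ 8 (mod 27), s ≡ 10. Hence t ≡ 1040 + 4661·10 = 47650 (mod 125847).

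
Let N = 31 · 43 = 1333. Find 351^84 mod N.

Mod 31: 351 ≡ 10; by Fermat, exponent reduces to 84 mod 30 = 24; 10^24 ≡ 16 (mod 31).
Mod 43: 351 ≡ 7; since 42 | 84, by Fermat 7^84 ≡ 1 (mod 43).
Combine by CRT: x ≡ 16 (mod 31), x ≡ 1 (mod 43) ⇒ x ≡ 388 (mod 1333).

388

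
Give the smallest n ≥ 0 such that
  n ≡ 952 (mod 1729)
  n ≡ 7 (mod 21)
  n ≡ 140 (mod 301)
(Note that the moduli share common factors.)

gcd(1729, 21) = 7 and 7 | (7 − 952), so the pair is consistent; merging gives n ≡ 952 (mod 5187), where 5187 = lcm(1729, 21).
gcd(5187, 301) = 7 and 7 | (140 − 952), so the pair is consistent; merging gives n ≡ 208432 (mod 223041), where 223041 = lcm(5187, 301).
The solution is unique modulo lcm(1729, 21, 301) = 223041.

208432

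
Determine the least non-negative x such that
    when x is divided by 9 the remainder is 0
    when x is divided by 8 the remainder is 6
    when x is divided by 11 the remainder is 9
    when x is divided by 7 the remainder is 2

The moduli are pairwise coprime; N = 9·8·11·7 = 5544.
N/9 = 616; 616 ≡ 4 (mod 9); 4·7 ≡ 1, so inverse 7.
N/8 = 693; 693 ≡ 5 (mod 8); 5·5 ≡ 1, so inverse 5.
N/11 = 504; 504 ≡ 9 (mod 11); 9·5 ≡ 1, so inverse 5.
N/7 = 792; 792 ≡ 1 (mod 7), inverse 1.
x ≡ 0·616·7 + 6·693·5 + 9·504·5 + 2·792·1 = 45054.
45054 mod 5544 = 702.

702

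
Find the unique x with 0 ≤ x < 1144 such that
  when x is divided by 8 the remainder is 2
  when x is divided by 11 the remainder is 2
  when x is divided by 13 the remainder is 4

706

The moduli are pairwise coprime; N = 8·11·13 = 1144.
N/8 = 143; 143 ≡ 7 (mod 8); 7·7 ≡ 1, so inverse 7.
N/11 = 104; 104 ≡ 5 (mod 11); 5·9 ≡ 1, so inverse 9.
N/13 = 88; 88 ≡ 10 (mod 13); 10·4 ≡ 1, so inverse 4.
x ≡ 2·143·7 + 2·104·9 + 4·88·4 = 5282.
5282 mod 1144 = 706.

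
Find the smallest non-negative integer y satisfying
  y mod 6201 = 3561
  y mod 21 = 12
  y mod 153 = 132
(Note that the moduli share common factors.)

654666

gcd(6201, 21) = 3 and 3 | (12 − 3561), so the pair is consistent; merging gives y ≡ 3561 (mod 43407), where 43407 = lcm(6201, 21).
gcd(43407, 153) = 9 and 9 | (132 − 3561), so the pair is consistent; merging gives y ≡ 654666 (mod 737919), where 737919 = lcm(43407, 153).
The solution is unique modulo lcm(6201, 21, 153) = 737919.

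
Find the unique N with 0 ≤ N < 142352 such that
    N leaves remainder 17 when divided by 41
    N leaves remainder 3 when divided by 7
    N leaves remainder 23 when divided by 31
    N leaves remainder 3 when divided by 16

The moduli are pairwise coprime; M = 41·7·31·16 = 142352.
M/41 = 3472; 3472 ≡ 28 (mod 41); 28·22 ≡ 1, so inverse 22.
M/7 = 20336; 20336 ≡ 1 (mod 7), inverse 1.
M/31 = 4592; 4592 ≡ 4 (mod 31); 4·8 ≡ 1, so inverse 8.
M/16 = 8897; 8897 ≡ 1 (mod 16), inverse 1.
N ≡ 17·3472·22 + 3·20336·1 + 23·4592·8 + 3·8897·1 = 2231155.
2231155 mod 142352 = 95875.

95875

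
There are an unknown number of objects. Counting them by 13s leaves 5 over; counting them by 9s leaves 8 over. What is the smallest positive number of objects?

From N ≡ 5 (mod 13) write N = 5 + 13t. Substituting into N ≡ 8 (mod 9) gives 13t ≡ 3 (mod 9), and since 4⁻¹ ≡ 7 (mod 9), t ≡ 3. Hence N ≡ 5 + 13·3 = 44 (mod 117).

44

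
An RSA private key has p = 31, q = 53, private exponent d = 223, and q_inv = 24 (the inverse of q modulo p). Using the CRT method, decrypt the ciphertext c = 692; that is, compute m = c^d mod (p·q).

164

d_p = d mod (p−1) = 223 mod 30 = 13; d_q = d mod (q−1) = 15.
m₁ = c^(d_p) mod p: c ≡ 10 (mod 31), and 10^13 mod 31 = 9.
m₂ = c^(d_q) mod q: c ≡ 3 (mod 53), and 3^15 mod 53 = 5.
h = q_inv·(m₁ − m₂) mod p = 24·(9 − 5) mod 31 = 3.
m = m₂ + h·q = 5 + 3·53 = 164.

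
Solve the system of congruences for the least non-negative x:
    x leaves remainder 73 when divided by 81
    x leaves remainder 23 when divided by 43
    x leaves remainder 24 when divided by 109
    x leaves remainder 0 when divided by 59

4319803

From x ≡ 73 (mod 81) write x = 73 + 81t. Substituting into x ≡ 23 (mod 43) gives 81t ≡ 36 (mod 43), and since 38⁻¹ ≡ 17 (mod 43), t ≡ 10. Hence x ≡ 73 + 81·10 = 883 (mod 3483).
From x ≡ 883 (mod 3483) write x = 883 + 3483t. Substituting into x ≡ 24 (mod 109) gives 3483t ≡ 13 (mod 109), and since 104⁻¹ ≡ 87 (mod 109), t ≡ 41. Hence x ≡ 883 + 3483·41 = 143686 (mod 379647).
From x ≡ 143686 (mod 379647) write x = 143686 + 379647t. Substituting into x ≡ 0 (mod 59) gives 379647t ≡ 38 (mod 59), and since 41⁻¹ ≡ 36 (mod 59), t ≡ 11. Hence x ≡ 143686 + 379647·11 = 4319803 (mod 22399173).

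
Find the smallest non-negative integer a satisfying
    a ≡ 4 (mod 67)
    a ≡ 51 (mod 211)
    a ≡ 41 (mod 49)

254939

The moduli are pairwise coprime; N = 67·211·49 = 692713.
N/67 = 10339; 10339 ≡ 21 (mod 67); 21·16 ≡ 1, so inverse 16.
N/211 = 3283; 3283 ≡ 118 (mod 211); 118·152 ≡ 1, so inverse 152.
N/49 = 14137; 14137 ≡ 25 (mod 49); 25·2 ≡ 1, so inverse 2.
a ≡ 4·10339·16 + 51·3283·152 + 41·14137·2 = 27270746.
27270746 mod 692713 = 254939.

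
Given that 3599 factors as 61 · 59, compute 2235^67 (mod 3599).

Mod 61: 2235 ≡ 39; by Fermat, exponent reduces to 67 mod 60 = 7; 39^7 ≡ 5 (mod 61).
Mod 59: 2235 ≡ 52; by Fermat, exponent reduces to 67 mod 58 = 9; 52^9 ≡ 33 (mod 59).
Combine by CRT: x ≡ 5 (mod 61), x ≡ 33 (mod 59) ⇒ x ≡ 859 (mod 3599).

859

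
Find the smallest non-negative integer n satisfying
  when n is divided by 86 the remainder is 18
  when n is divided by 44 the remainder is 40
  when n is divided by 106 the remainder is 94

16100

gcd(86, 44) = 2 and 2 | (40 − 18), so the pair is consistent; merging gives n ≡ 964 (mod 1892), where 1892 = lcm(86, 44).
gcd(1892, 106) = 2 and 2 | (94 − 964), so the pair is consistent; merging gives n ≡ 16100 (mod 100276), where 100276 = lcm(1892, 106).
The solution is unique modulo lcm(86, 44, 106) = 100276.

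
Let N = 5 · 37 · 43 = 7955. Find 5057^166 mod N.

Mod 5: 5057 ≡ 2; by Fermat, exponent reduces to 166 mod 4 = 2; 2^2 ≡ 4 (mod 5).
Mod 37: 5057 ≡ 25; by Fermat, exponent reduces to 166 mod 36 = 22; 25^22 ≡ 16 (mod 37).
Mod 43: 5057 ≡ 26; by Fermat, exponent reduces to 166 mod 42 = 40; 26^40 ≡ 25 (mod 43).
Combine by CRT: x ≡ 4 (mod 5), x ≡ 16 (mod 37), x ≡ 25 (mod 43) ⇒ x ≡ 5529 (mod 7955).

5529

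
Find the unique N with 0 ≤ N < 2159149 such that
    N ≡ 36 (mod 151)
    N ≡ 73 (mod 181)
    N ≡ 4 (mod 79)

2001390

The moduli are pairwise coprime; M = 151·181·79 = 2159149.
M/151 = 14299; 14299 ≡ 105 (mod 151); 105·128 ≡ 1, so inverse 128.
M/181 = 11929; 11929 ≡ 164 (mod 181); 164·149 ≡ 1, so inverse 149.
M/79 = 27331; 27331 ≡ 76 (mod 79); 76·26 ≡ 1, so inverse 26.
N ≡ 36·14299·128 + 73·11929·149 + 4·27331·26 = 198483949.
198483949 mod 2159149 = 2001390.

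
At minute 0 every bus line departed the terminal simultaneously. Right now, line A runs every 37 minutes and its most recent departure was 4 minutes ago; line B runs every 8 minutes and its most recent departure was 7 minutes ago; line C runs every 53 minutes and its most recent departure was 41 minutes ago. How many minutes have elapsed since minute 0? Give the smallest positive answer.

The moduli are pairwise coprime; N = 37·8·53 = 15688.
N/37 = 424; 424 ≡ 17 (mod 37); 17·24 ≡ 1, so inverse 24.
N/8 = 1961; 1961 ≡ 1 (mod 8), inverse 1.
N/53 = 296; 296 ≡ 31 (mod 53); 31·12 ≡ 1, so inverse 12.
t ≡ 4·424·24 + 7·1961·1 + 41·296·12 = 200063.
200063 mod 15688 = 11807.

11807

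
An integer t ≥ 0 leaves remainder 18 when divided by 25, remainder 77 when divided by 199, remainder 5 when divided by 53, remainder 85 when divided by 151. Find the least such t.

The moduli are pairwise coprime; N = 25·199·53·151 = 39814925.
N/25 = 1592597; 1592597 ≡ 22 (mod 25); 22·8 ≡ 1, so inverse 8.
N/199 = 200075; 200075 ≡ 80 (mod 199); 80·102 ≡ 1, so inverse 102.
N/53 = 751225; 751225 ≡ 3 (mod 53); 3·18 ≡ 1, so inverse 18.
N/151 = 263675; 263675 ≡ 29 (mod 151); 29·125 ≡ 1, so inverse 125.
t ≡ 18·1592597·8 + 77·200075·102 + 5·751225·18 + 85·263675·125 = 4669880143.
4669880143 mod 39814925 = 11533918.

11533918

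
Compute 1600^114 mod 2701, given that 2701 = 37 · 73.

2637

Mod 37: 1600 ≡ 9; by Fermat, exponent reduces to 114 mod 36 = 6; 9^6 ≡ 10 (mod 37).
Mod 73: 1600 ≡ 67; by Fermat, exponent reduces to 114 mod 72 = 42; 67^42 ≡ 9 (mod 73).
Combine by CRT: x ≡ 10 (mod 37), x ≡ 9 (mod 73) ⇒ x ≡ 2637 (mod 2701).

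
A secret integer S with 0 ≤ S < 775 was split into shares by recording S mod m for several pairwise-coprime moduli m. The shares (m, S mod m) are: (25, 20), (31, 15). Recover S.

170

Combine the congruences pairwise.
From S ≡ 20 (mod 25) write S = 20 + 25t. Substituting into S ≡ 15 (mod 31) gives 25t ≡ 26 (mod 31), and since 25⁻¹ ≡ 5 (mod 31), t ≡ 6. Hence S ≡ 20 + 25·6 = 170 (mod 775).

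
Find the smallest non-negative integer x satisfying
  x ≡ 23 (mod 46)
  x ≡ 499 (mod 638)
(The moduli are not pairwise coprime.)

11983

gcd(46, 638) = 2 and 2 | (499 − 23), so the pair is consistent; merging gives x ≡ 11983 (mod 14674), where 14674 = lcm(46, 638).
The solution is unique modulo lcm(46, 638) = 14674.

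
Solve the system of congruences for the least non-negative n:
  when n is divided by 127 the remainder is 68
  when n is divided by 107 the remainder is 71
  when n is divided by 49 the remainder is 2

537532

Combine the congruences pairwise.
From n ≡ 68 (mod 127) write n = 68 + 127t. Substituting into n ≡ 71 (mod 107) gives 127t ≡ 3 (mod 107), and since 20⁻¹ ≡ 91 (mod 107), t ≡ 59. Hence n ≡ 68 + 127·59 = 7561 (mod 13589).
From n ≡ 7561 (mod 13589) write n = 7561 + 13589t. Substituting into n ≡ 2 (mod 49) gives 13589t ≡ 36 (mod 49), and since 16⁻¹ ≡ 46 (mod 49), t ≡ 39. Hence n ≡ 7561 + 13589·39 = 537532 (mod 665861).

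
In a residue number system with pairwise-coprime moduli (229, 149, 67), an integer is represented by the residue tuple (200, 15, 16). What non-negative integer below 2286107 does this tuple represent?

1059554

Combine the congruences pairwise.
From x ≡ 200 (mod 229) write x = 200 + 229t. Substituting into x ≡ 15 (mod 149) gives 229t ≡ 113 (mod 149), and since 80⁻¹ ≡ 95 (mod 149), t ≡ 7. Hence x ≡ 200 + 229·7 = 1803 (mod 34121).
From x ≡ 1803 (mod 34121) write x = 1803 + 34121t. Substituting into x ≡ 16 (mod 67) gives 34121t ≡ 22 (mod 67), and since 18⁻¹ ≡ 41 (mod 67), t ≡ 31. Hence x ≡ 1803 + 34121·31 = 1059554 (mod 2286107).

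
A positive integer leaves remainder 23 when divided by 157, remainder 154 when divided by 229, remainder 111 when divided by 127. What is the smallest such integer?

1473311

From x ≡ 23 (mod 157) write x = 23 + 157t. Substituting into x ≡ 154 (mod 229) gives 157t ≡ 131 (mod 229), and since 157⁻¹ ≡ 194 (mod 229), t ≡ 224. Hence x ≡ 23 + 157·224 = 35191 (mod 35953).
From x ≡ 35191 (mod 35953) write x = 35191 + 35953t. Substituting into x ≡ 111 (mod 127) gives 35953t ≡ 99 (mod 127), and since 12⁻¹ ≡ 53 (mod 127), t ≡ 40. Hence x ≡ 35191 + 35953·40 = 1473311 (mod 4566031).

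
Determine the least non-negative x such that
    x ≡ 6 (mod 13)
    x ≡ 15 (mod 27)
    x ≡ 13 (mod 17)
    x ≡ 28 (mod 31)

121920

The moduli are pairwise coprime; N = 13·27·17·31 = 184977.
N/13 = 14229; 14229 ≡ 7 (mod 13); 7·2 ≡ 1, so inverse 2.
N/27 = 6851; 6851 ≡ 20 (mod 27); 20·23 ≡ 1, so inverse 23.
N/17 = 10881; 10881 ≡ 1 (mod 17), inverse 1.
N/31 = 5967; 5967 ≡ 15 (mod 31); 15·29 ≡ 1, so inverse 29.
x ≡ 6·14229·2 + 15·6851·23 + 13·10881·1 + 28·5967·29 = 7521000.
7521000 mod 184977 = 121920.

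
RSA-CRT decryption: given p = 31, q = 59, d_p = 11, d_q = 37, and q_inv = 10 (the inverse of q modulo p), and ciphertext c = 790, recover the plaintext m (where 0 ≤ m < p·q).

1813

m₁ = c^(d_p) mod p: c ≡ 15 (mod 31), and 15^11 mod 31 = 15.
m₂ = c^(d_q) mod q: c ≡ 23 (mod 59), and 23^37 mod 59 = 43.
h = q_inv·(m₁ − m₂) mod p = 10·(15 − 43) mod 31 = 30.
m = m₂ + h·q = 43 + 30·59 = 1813.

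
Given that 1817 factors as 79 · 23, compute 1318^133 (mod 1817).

Mod 79: 1318 ≡ 54; by Fermat, exponent reduces to 133 mod 78 = 55; 54^55 ≡ 66 (mod 79).
Mod 23: 1318 ≡ 7; by Fermat, exponent reduces to 133 mod 22 = 1; 7^1 ≡ 7 (mod 23).
Combine by CRT: x ≡ 66 (mod 79), x ≡ 7 (mod 23) ⇒ x ≡ 145 (mod 1817).

145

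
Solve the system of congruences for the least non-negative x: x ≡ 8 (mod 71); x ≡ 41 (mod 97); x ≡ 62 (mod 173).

The moduli are pairwise coprime; N = 71·97·173 = 1191451.
N/71 = 16781; 16781 ≡ 25 (mod 71); 25·54 ≡ 1, so inverse 54.
N/97 = 12283; 12283 ≡ 61 (mod 97); 61·35 ≡ 1, so inverse 35.
N/173 = 6887; 6887 ≡ 140 (mod 173); 140·152 ≡ 1, so inverse 152.
x ≡ 8·16781·54 + 41·12283·35 + 62·6887·152 = 89778585.
89778585 mod 1191451 = 419760.

419760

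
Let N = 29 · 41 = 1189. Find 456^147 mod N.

389

Mod 29: 456 ≡ 21; by Fermat, exponent reduces to 147 mod 28 = 7; 21^7 ≡ 12 (mod 29).
Mod 41: 456 ≡ 5; by Fermat, exponent reduces to 147 mod 40 = 27; 5^27 ≡ 20 (mod 41).
Combine by CRT: x ≡ 12 (mod 29), x ≡ 20 (mod 41) ⇒ x ≡ 389 (mod 1189).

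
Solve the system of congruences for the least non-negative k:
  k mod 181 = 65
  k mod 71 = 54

From k ≡ 65 (mod 181) write k = 65 + 181t. Substituting into k ≡ 54 (mod 71) gives 181t ≡ 60 (mod 71), and since 39⁻¹ ≡ 51 (mod 71), t ≡ 7. Hence k ≡ 65 + 181·7 = 1332 (mod 12851).

1332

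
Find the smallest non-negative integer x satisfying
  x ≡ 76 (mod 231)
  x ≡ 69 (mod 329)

Combine the congruences pairwise.
gcd(231, 329) = 7 and 7 | (69 − 76), so the pair is consistent; merging gives x ≡ 8623 (mod 10857), where 10857 = lcm(231, 329).
The solution is unique modulo lcm(231, 329) = 10857.

8623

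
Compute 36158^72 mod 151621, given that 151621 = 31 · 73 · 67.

Mod 31: 36158 ≡ 12; by Fermat, exponent reduces to 72 mod 30 = 12; 12^12 ≡ 4 (mod 31).
Mod 73: 36158 ≡ 23; since 72 | 72, by Fermat 23^72 ≡ 1 (mod 73).
Mod 67: 36158 ≡ 45; by Fermat, exponent reduces to 72 mod 66 = 6; 45^6 ≡ 25 (mod 67).
Combine by CRT: x ≡ 4 (mod 31), x ≡ 1 (mod 73), x ≡ 25 (mod 67) ⇒ x ≡ 137241 (mod 151621).

137241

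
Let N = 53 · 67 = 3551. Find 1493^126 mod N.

2409

Mod 53: 1493 ≡ 9; by Fermat, exponent reduces to 126 mod 52 = 22; 9^22 ≡ 24 (mod 53).
Mod 67: 1493 ≡ 19; by Fermat, exponent reduces to 126 mod 66 = 60; 19^60 ≡ 64 (mod 67).
Combine by CRT: x ≡ 24 (mod 53), x ≡ 64 (mod 67) ⇒ x ≡ 2409 (mod 3551).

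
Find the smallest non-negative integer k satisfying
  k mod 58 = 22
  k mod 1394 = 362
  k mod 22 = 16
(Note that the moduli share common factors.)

288920

gcd(58, 1394) = 2 and 2 | (362 − 22), so the pair is consistent; merging gives k ≡ 5938 (mod 40426), where 40426 = lcm(58, 1394).
gcd(40426, 22) = 2 and 2 | (16 − 5938), so the pair is consistent; merging gives k ≡ 288920 (mod 444686), where 444686 = lcm(40426, 22).
The solution is unique modulo lcm(58, 1394, 22) = 444686.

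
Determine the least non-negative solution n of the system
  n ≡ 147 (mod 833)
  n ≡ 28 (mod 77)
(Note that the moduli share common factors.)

2646

Combine the congruences pairwise.
gcd(833, 77) = 7 and 7 | (28 − 147), so the pair is consistent; merging gives n ≡ 2646 (mod 9163), where 9163 = lcm(833, 77).
The solution is unique modulo lcm(833, 77) = 9163.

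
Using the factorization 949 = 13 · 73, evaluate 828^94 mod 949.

217

Mod 13: 828 ≡ 9; by Fermat, exponent reduces to 94 mod 12 = 10; 9^10 ≡ 9 (mod 13).
Mod 73: 828 ≡ 25; by Fermat, exponent reduces to 94 mod 72 = 22; 25^22 ≡ 71 (mod 73).
Combine by CRT: x ≡ 9 (mod 13), x ≡ 71 (mod 73) ⇒ x ≡ 217 (mod 949).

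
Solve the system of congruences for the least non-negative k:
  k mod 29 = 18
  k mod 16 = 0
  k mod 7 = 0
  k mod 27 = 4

The moduli are pairwise coprime; N = 29·16·7·27 = 87696.
N/29 = 3024; 3024 ≡ 8 (mod 29); 8·11 ≡ 1, so inverse 11.
N/16 = 5481; 5481 ≡ 9 (mod 16); 9·9 ≡ 1, so inverse 9.
N/7 = 12528; 12528 ≡ 5 (mod 7); 5·3 ≡ 1, so inverse 3.
N/27 = 3248; 3248 ≡ 8 (mod 27); 8·17 ≡ 1, so inverse 17.
k ≡ 18·3024·11 + 0·5481·9 + 0·12528·3 + 4·3248·17 = 819616.
819616 mod 87696 = 30352.

30352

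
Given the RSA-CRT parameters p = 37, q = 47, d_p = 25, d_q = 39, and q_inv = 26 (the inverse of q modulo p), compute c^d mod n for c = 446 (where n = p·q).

m₁ = c^(d_p) mod p: c ≡ 2 (mod 37), and 2^25 mod 37 = 20.
m₂ = c^(d_q) mod q: c ≡ 23 (mod 47), and 23^39 mod 47 = 13.
h = q_inv·(m₁ − m₂) mod p = 26·(20 − 13) mod 37 = 34.
m = m₂ + h·q = 13 + 34·47 = 1611.

1611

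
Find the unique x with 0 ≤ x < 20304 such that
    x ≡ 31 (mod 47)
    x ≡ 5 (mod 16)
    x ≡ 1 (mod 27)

From x ≡ 31 (mod 47) write x = 31 + 47t. Substituting into x ≡ 5 (mod 16) gives 47t ≡ 6 (mod 16), and since 15⁻¹ ≡ 15 (mod 16), t ≡ 10. Hence x ≡ 31 + 47·10 = 501 (mod 752).
From x ≡ 501 (mod 752) write x = 501 + 752t. Substituting into x ≡ 1 (mod 27) gives 752t ≡ 13 (mod 27), and since 23⁻¹ ≡ 20 (mod 27), t ≡ 17. Hence x ≡ 501 + 752·17 = 13285 (mod 20304).

13285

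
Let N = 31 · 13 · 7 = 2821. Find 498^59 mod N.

946

Mod 31: 498 ≡ 2; by Fermat, exponent reduces to 59 mod 30 = 29; 2^29 ≡ 16 (mod 31).
Mod 13: 498 ≡ 4; by Fermat, exponent reduces to 59 mod 12 = 11; 4^11 ≡ 10 (mod 13).
Mod 7: 498 ≡ 1; by Fermat, exponent reduces to 59 mod 6 = 5; 1^5 ≡ 1 (mod 7).
Combine by CRT: x ≡ 16 (mod 31), x ≡ 10 (mod 13), x ≡ 1 (mod 7) ⇒ x ≡ 946 (mod 2821).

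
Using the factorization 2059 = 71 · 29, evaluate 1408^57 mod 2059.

Mod 71: 1408 ≡ 59; 59^57 ≡ 11 (mod 71).
Mod 29: 1408 ≡ 16; by Fermat, exponent reduces to 57 mod 28 = 1; 16^1 ≡ 16 (mod 29).
Combine by CRT: x ≡ 11 (mod 71), x ≡ 16 (mod 29) ⇒ x ≡ 1147 (mod 2059).

1147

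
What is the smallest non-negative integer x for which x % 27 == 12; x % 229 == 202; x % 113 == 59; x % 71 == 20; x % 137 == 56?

1999539579

The moduli are pairwise coprime; N = 27·229·113·71·137 = 6796050633.
N/27 = 251705579; 251705579 ≡ 23 (mod 27); 23·20 ≡ 1, so inverse 20.
N/229 = 29677077; 29677077 ≡ 51 (mod 229); 51·9 ≡ 1, so inverse 9.
N/113 = 60142041; 60142041 ≡ 51 (mod 113); 51·82 ≡ 1, so inverse 82.
N/71 = 95719023; 95719023 ≡ 18 (mod 71); 18·4 ≡ 1, so inverse 4.
N/137 = 49606209; 49606209 ≡ 16 (mod 137); 16·60 ≡ 1, so inverse 60.
x ≡ 12·251705579·20 + 202·29677077·9 + 59·60142041·82 + 20·95719023·4 + 56·49606209·60 = 579663843384.
579663843384 mod 6796050633 = 1999539579.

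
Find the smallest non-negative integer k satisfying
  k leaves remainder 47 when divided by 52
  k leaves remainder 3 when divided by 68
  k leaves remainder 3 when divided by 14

gcd(52, 68) = 4 and 4 | (3 − 47), so the pair is consistent; merging gives k ≡ 411 (mod 884), where 884 = lcm(52, 68).
gcd(884, 14) = 2 and 2 | (3 − 411), so the pair is consistent; merging gives k ≡ 5715 (mod 6188), where 6188 = lcm(884, 14).
The solution is unique modulo lcm(52, 68, 14) = 6188.

5715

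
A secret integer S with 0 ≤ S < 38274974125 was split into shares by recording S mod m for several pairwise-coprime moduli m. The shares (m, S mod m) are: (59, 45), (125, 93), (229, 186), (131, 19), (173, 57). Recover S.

16062817718

The moduli are pairwise coprime; N = 59·125·229·131·173 = 38274974125.
N/59 = 648728375; 648728375 ≡ 11 (mod 59); 11·43 ≡ 1, so inverse 43.
N/125 = 306199793; 306199793 ≡ 43 (mod 125); 43·32 ≡ 1, so inverse 32.
N/229 = 167139625; 167139625 ≡ 82 (mod 229); 82·81 ≡ 1, so inverse 81.
N/131 = 292175375; 292175375 ≡ 49 (mod 131); 49·123 ≡ 1, so inverse 123.
N/173 = 221242625; 221242625 ≡ 18 (mod 173); 18·125 ≡ 1, so inverse 125.
S ≡ 45·648728375·43 + 93·306199793·32 + 186·167139625·81 + 19·292175375·123 + 57·221242625·125 = 6943833134343.
6943833134343 mod 38274974125 = 16062817718.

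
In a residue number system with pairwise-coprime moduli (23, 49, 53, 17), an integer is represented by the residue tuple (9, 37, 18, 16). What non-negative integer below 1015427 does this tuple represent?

465782

Combine the congruences pairwise.
From x ≡ 9 (mod 23) write x = 9 + 23t. Substituting into x ≡ 37 (mod 49) gives 23t ≡ 28 (mod 49), and since 23⁻¹ ≡ 32 (mod 49), t ≡ 14. Hence x ≡ 9 + 23·14 = 331 (mod 1127).
From x ≡ 331 (mod 1127) write x = 331 + 1127t. Substituting into x ≡ 18 (mod 53) gives 1127t ≡ 5 (mod 53), and since 14⁻¹ ≡ 19 (mod 53), t ≡ 42. Hence x ≡ 331 + 1127·42 = 47665 (mod 59731).
From x ≡ 47665 (mod 59731) write x = 47665 + 59731t. Substituting into x ≡ 16 (mod 17) gives 59731t ≡ 2 (mod 17), and since 10⁻¹ ≡ 12 (mod 17), t ≡ 7. Hence x ≡ 47665 + 59731·7 = 465782 (mod 1015427).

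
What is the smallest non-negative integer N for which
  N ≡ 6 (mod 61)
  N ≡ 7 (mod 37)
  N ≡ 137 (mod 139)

The moduli are pairwise coprime; M = 61·37·139 = 313723.
M/61 = 5143; 5143 ≡ 19 (mod 61); 19·45 ≡ 1, so inverse 45.
M/37 = 8479; 8479 ≡ 6 (mod 37); 6·31 ≡ 1, so inverse 31.
M/139 = 2257; 2257 ≡ 33 (mod 139); 33·59 ≡ 1, so inverse 59.
N ≡ 6·5143·45 + 7·8479·31 + 137·2257·59 = 21471884.
21471884 mod 313723 = 138720.

138720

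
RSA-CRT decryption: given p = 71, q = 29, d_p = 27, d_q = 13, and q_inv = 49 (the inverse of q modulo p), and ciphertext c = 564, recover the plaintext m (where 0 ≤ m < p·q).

m₁ = c^(d_p) mod p: c ≡ 67 (mod 71), and 67^27 mod 71 = 47.
m₂ = c^(d_q) mod q: c ≡ 13 (mod 29), and 13^13 mod 29 = 9.
h = q_inv·(m₁ − m₂) mod p = 49·(47 − 9) mod 71 = 16.
m = m₂ + h·q = 9 + 16·29 = 473.

473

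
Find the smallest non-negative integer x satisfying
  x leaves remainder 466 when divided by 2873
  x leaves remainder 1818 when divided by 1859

14831

gcd(2873, 1859) = 169 and 169 | (1818 − 466), so the pair is consistent; merging gives x ≡ 14831 (mod 31603), where 31603 = lcm(2873, 1859).
The solution is unique modulo lcm(2873, 1859) = 31603.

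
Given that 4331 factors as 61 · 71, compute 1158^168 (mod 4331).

1587

Mod 61: 1158 ≡ 60; by Fermat, exponent reduces to 168 mod 60 = 48; 60^48 ≡ 1 (mod 61).
Mod 71: 1158 ≡ 22; by Fermat, exponent reduces to 168 mod 70 = 28; 22^28 ≡ 25 (mod 71).
Combine by CRT: x ≡ 1 (mod 61), x ≡ 25 (mod 71) ⇒ x ≡ 1587 (mod 4331).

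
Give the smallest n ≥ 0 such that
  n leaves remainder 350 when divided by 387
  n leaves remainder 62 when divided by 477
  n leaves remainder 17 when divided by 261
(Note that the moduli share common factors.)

Combine the congruences pairwise.
gcd(387, 477) = 9 and 9 | (62 − 350), so the pair is consistent; merging gives n ≡ 13895 (mod 20511), where 20511 = lcm(387, 477).
gcd(20511, 261) = 9 and 9 | (17 − 13895), so the pair is consistent; merging gives n ≡ 567692 (mod 594819), where 594819 = lcm(20511, 261).
The solution is unique modulo lcm(387, 477, 261) = 594819.

567692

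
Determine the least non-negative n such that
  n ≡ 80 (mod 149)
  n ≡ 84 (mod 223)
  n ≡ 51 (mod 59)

Combine the congruences pairwise.
From n ≡ 80 (mod 149) write n = 80 + 149t. Substituting into n ≡ 84 (mod 223) gives 149t ≡ 4 (mod 223), and since 149⁻¹ ≡ 3 (mod 223), t ≡ 12. Hence n ≡ 80 + 149·12 = 1868 (mod 33227).
From n ≡ 1868 (mod 33227) write n = 1868 + 33227t. Substituting into n ≡ 51 (mod 59) gives 33227t ≡ 12 (mod 59), and since 10⁻¹ ≡ 6 (mod 59), t ≡ 13. Hence n ≡ 1868 + 33227·13 = 433819 (mod 1960393).

433819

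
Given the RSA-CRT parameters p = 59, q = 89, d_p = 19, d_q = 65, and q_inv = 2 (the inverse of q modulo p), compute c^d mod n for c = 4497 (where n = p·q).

m₁ = c^(d_p) mod p: c ≡ 13 (mod 59), and 13^19 mod 59 = 18.
m₂ = c^(d_q) mod q: c ≡ 47 (mod 89), and 47^65 mod 89 = 53.
h = q_inv·(m₁ − m₂) mod p = 2·(18 − 53) mod 59 = 48.
m = m₂ + h·q = 53 + 48·89 = 4325.

4325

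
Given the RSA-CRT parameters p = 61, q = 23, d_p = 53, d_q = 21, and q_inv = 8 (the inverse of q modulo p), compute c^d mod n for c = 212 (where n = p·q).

1302

m₁ = c^(d_p) mod p: c ≡ 29 (mod 61), and 29^53 mod 61 = 21.
m₂ = c^(d_q) mod q: c ≡ 5 (mod 23), and 5^21 mod 23 = 14.
h = q_inv·(m₁ − m₂) mod p = 8·(21 − 14) mod 61 = 56.
m = m₂ + h·q = 14 + 56·23 = 1302.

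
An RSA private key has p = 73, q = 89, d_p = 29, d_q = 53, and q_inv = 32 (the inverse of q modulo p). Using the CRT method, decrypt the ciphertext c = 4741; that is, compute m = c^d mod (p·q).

1955

m₁ = c^(d_p) mod p: c ≡ 69 (mod 73), and 69^29 mod 73 = 57.
m₂ = c^(d_q) mod q: c ≡ 24 (mod 89), and 24^53 mod 89 = 86.
h = q_inv·(m₁ − m₂) mod p = 32·(57 − 86) mod 73 = 21.
m = m₂ + h·q = 86 + 21·89 = 1955.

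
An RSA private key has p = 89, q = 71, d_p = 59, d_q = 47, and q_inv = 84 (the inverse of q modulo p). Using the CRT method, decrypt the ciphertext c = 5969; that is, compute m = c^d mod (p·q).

m₁ = c^(d_p) mod p: c ≡ 6 (mod 89), and 6^59 mod 89 = 19.
m₂ = c^(d_q) mod q: c ≡ 5 (mod 71), and 5^47 mod 71 = 25.
h = q_inv·(m₁ − m₂) mod p = 84·(19 − 25) mod 89 = 30.
m = m₂ + h·q = 25 + 30·71 = 2155.

2155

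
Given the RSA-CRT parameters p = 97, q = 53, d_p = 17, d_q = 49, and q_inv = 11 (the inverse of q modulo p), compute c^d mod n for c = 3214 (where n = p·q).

m₁ = c^(d_p) mod p: c ≡ 13 (mod 97), and 13^17 mod 97 = 80.
m₂ = c^(d_q) mod q: c ≡ 34 (mod 53), and 34^49 mod 53 = 12.
h = q_inv·(m₁ − m₂) mod p = 11·(80 − 12) mod 97 = 69.
m = m₂ + h·q = 12 + 69·53 = 3669.

3669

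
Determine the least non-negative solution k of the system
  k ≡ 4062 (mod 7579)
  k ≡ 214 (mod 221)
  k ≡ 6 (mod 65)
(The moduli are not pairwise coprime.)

gcd(7579, 221) = 13 and 13 | (214 − 4062), so the pair is consistent; merging gives k ≡ 19220 (mod 128843), where 128843 = lcm(7579, 221).
gcd(128843, 65) = 13 and 13 | (6 − 19220), so the pair is consistent; merging gives k ≡ 276906 (mod 644215), where 644215 = lcm(128843, 65).
The solution is unique modulo lcm(7579, 221, 65) = 644215.

276906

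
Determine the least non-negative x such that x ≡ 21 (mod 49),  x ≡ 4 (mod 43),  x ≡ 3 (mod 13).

Combine the congruences pairwise.
From x ≡ 21 (mod 49) write x = 21 + 49t. Substituting into x ≡ 4 (mod 43) gives 49t ≡ 26 (mod 43), and since 6⁻¹ ≡ 36 (mod 43), t ≡ 33. Hence x ≡ 21 + 49·33 = 1638 (mod 2107).
From x ≡ 1638 (mod 2107) write x = 1638 + 2107t. Substituting into x ≡ 3 (mod 13) gives 2107t ≡ 3 (mod 13), and since 1⁻¹ ≡ 1 (mod 13), t ≡ 3. Hence x ≡ 1638 + 2107·3 = 7959 (mod 27391).

7959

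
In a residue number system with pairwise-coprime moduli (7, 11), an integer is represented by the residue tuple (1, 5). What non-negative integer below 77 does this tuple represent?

From x ≡ 1 (mod 7) write x = 1 + 7t. Substituting into x ≡ 5 (mod 11) gives 7t ≡ 4 (mod 11), and since 7⁻¹ ≡ 8 (mod 11), t ≡ 10. Hence x ≡ 1 + 7·10 = 71 (mod 77).

71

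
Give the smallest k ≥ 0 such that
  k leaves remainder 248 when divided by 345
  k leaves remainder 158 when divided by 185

4043

gcd(345, 185) = 5 and 5 | (158 − 248), so the pair is consistent; merging gives k ≡ 4043 (mod 12765), where 12765 = lcm(345, 185).
The solution is unique modulo lcm(345, 185) = 12765.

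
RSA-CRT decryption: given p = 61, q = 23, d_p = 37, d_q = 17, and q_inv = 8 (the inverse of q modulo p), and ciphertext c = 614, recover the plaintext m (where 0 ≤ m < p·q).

280

m₁ = c^(d_p) mod p: c ≡ 4 (mod 61), and 4^37 mod 61 = 36.
m₂ = c^(d_q) mod q: c ≡ 16 (mod 23), and 16^17 mod 23 = 4.
h = q_inv·(m₁ − m₂) mod p = 8·(36 − 4) mod 61 = 12.
m = m₂ + h·q = 4 + 12·23 = 280.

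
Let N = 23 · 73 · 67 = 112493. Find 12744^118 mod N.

12216

Mod 23: 12744 ≡ 2; by Fermat, exponent reduces to 118 mod 22 = 8; 2^8 ≡ 3 (mod 23).
Mod 73: 12744 ≡ 42; by Fermat, exponent reduces to 118 mod 72 = 46; 42^46 ≡ 25 (mod 73).
Mod 67: 12744 ≡ 14; by Fermat, exponent reduces to 118 mod 66 = 52; 14^52 ≡ 22 (mod 67).
Combine by CRT: x ≡ 3 (mod 23), x ≡ 25 (mod 73), x ≡ 22 (mod 67) ⇒ x ≡ 12216 (mod 112493).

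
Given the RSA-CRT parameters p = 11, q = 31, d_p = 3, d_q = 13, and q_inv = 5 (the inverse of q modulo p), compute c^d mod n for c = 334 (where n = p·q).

229

m₁ = c^(d_p) mod p: c ≡ 4 (mod 11), and 4^3 mod 11 = 9.
m₂ = c^(d_q) mod q: c ≡ 24 (mod 31), and 24^13 mod 31 = 12.
h = q_inv·(m₁ − m₂) mod p = 5·(9 − 12) mod 11 = 7.
m = m₂ + h·q = 12 + 7·31 = 229.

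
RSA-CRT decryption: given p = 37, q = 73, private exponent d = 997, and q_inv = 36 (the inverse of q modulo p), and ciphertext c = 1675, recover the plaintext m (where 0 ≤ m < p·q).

2304

d_p = d mod (p−1) = 997 mod 36 = 25; d_q = d mod (q−1) = 61.
m₁ = c^(d_p) mod p: c ≡ 10 (mod 37), and 10^25 mod 37 = 10.
m₂ = c^(d_q) mod q: c ≡ 69 (mod 73), and 69^61 mod 73 = 41.
h = q_inv·(m₁ − m₂) mod p = 36·(10 − 41) mod 37 = 31.
m = m₂ + h·q = 41 + 31·73 = 2304.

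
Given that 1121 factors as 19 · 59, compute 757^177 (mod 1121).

Mod 19: 757 ≡ 16; by Fermat, exponent reduces to 177 mod 18 = 15; 16^15 ≡ 7 (mod 19).
Mod 59: 757 ≡ 49; by Fermat, exponent reduces to 177 mod 58 = 3; 49^3 ≡ 3 (mod 59).
Combine by CRT: x ≡ 7 (mod 19), x ≡ 3 (mod 59) ⇒ x ≡ 121 (mod 1121).

121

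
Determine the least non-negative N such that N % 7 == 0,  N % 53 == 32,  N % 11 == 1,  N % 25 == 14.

40789

The moduli are pairwise coprime; M = 7·53·11·25 = 102025.
M/7 = 14575; 14575 ≡ 1 (mod 7), inverse 1.
M/53 = 1925; 1925 ≡ 17 (mod 53); 17·25 ≡ 1, so inverse 25.
M/11 = 9275; 9275 ≡ 2 (mod 11); 2·6 ≡ 1, so inverse 6.
M/25 = 4081; 4081 ≡ 6 (mod 25); 6·21 ≡ 1, so inverse 21.
N ≡ 0·14575·1 + 32·1925·25 + 1·9275·6 + 14·4081·21 = 2795464.
2795464 mod 102025 = 40789.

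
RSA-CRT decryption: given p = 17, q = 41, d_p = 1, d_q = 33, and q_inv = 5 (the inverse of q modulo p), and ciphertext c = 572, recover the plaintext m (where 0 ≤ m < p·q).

m₁ = c^(d_p) mod p: c ≡ 11 (mod 17), and 11^1 mod 17 = 11.
m₂ = c^(d_q) mod q: c ≡ 39 (mod 41), and 39^33 mod 41 = 8.
h = q_inv·(m₁ − m₂) mod p = 5·(11 − 8) mod 17 = 15.
m = m₂ + h·q = 8 + 15·41 = 623.

623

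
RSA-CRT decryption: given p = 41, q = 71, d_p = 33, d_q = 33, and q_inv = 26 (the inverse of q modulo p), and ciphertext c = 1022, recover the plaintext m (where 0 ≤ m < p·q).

m₁ = c^(d_p) mod p: c ≡ 38 (mod 41), and 38^33 mod 41 = 38.
m₂ = c^(d_q) mod q: c ≡ 28 (mod 71), and 28^33 mod 71 = 47.
h = q_inv·(m₁ − m₂) mod p = 26·(38 − 47) mod 41 = 12.
m = m₂ + h·q = 47 + 12·71 = 899.

899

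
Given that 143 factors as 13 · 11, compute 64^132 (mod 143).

Mod 13: 64 ≡ 12; since 12 | 132, by Fermat 12^132 ≡ 1 (mod 13).
Mod 11: 64 ≡ 9; by Fermat, exponent reduces to 132 mod 10 = 2; 9^2 ≡ 4 (mod 11).
Combine by CRT: x ≡ 1 (mod 13), x ≡ 4 (mod 11) ⇒ x ≡ 92 (mod 143).

92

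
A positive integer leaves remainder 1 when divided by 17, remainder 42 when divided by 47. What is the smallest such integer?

Combine the congruences pairwise.
From n ≡ 1 (mod 17) write n = 1 + 17t. Substituting into n ≡ 42 (mod 47) gives 17t ≡ 41 (mod 47), and since 17⁻¹ ≡ 36 (mod 47), t ≡ 19. Hence n ≡ 1 + 17·19 = 324 (mod 799).

324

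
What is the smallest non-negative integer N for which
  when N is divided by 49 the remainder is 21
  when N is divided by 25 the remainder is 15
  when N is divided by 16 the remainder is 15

5215

The moduli are pairwise coprime; M = 49·25·16 = 19600.
M/49 = 400; 400 ≡ 8 (mod 49); 8·43 ≡ 1, so inverse 43.
M/25 = 784; 784 ≡ 9 (mod 25); 9·14 ≡ 1, so inverse 14.
M/16 = 1225; 1225 ≡ 9 (mod 16); 9·9 ≡ 1, so inverse 9.
N ≡ 21·400·43 + 15·784·14 + 15·1225·9 = 691215.
691215 mod 19600 = 5215.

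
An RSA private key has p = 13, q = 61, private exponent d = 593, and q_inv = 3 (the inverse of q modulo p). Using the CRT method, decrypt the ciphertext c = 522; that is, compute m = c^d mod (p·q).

d_p = d mod (p−1) = 593 mod 12 = 5; d_q = d mod (q−1) = 53.
m₁ = c^(d_p) mod p: c ≡ 2 (mod 13), and 2^5 mod 13 = 6.
m₂ = c^(d_q) mod q: c ≡ 34 (mod 61), and 34^53 mod 61 = 20.
h = q_inv·(m₁ − m₂) mod p = 3·(6 − 20) mod 13 = 10.
m = m₂ + h·q = 20 + 10·61 = 630.

630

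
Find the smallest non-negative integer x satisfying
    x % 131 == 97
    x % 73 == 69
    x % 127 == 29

Combine the congruences pairwise.
From x ≡ 97 (mod 131) write x = 97 + 131t. Substituting into x ≡ 69 (mod 73) gives 131t ≡ 45 (mod 73), and since 58⁻¹ ≡ 34 (mod 73), t ≡ 70. Hence x ≡ 97 + 131·70 = 9267 (mod 9563).
From x ≡ 9267 (mod 9563) write x = 9267 + 9563t. Substituting into x ≡ 29 (mod 127) gives 9563t ≡ 33 (mod 127), and since 38⁻¹ ≡ 117 (mod 127), t ≡ 51. Hence x ≡ 9267 + 9563·51 = 496980 (mod 1214501).

496980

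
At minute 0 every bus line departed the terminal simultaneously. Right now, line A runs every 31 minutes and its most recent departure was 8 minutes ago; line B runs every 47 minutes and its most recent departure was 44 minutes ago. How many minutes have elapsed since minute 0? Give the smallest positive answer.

1031

From t ≡ 8 (mod 31) write t = 8 + 31s. Substituting into t ≡ 44 (mod 47) gives 31s ≡ 36 (mod 47), and since 31⁻¹ ≡ 44 (mod 47), s ≡ 33. Hence t ≡ 8 + 31·33 = 1031 (mod 1457).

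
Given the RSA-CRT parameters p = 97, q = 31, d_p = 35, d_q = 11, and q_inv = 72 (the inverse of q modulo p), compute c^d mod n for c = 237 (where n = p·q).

1464

m₁ = c^(d_p) mod p: c ≡ 43 (mod 97), and 43^35 mod 97 = 9.
m₂ = c^(d_q) mod q: c ≡ 20 (mod 31), and 20^11 mod 31 = 7.
h = q_inv·(m₁ − m₂) mod p = 72·(9 − 7) mod 97 = 47.
m = m₂ + h·q = 7 + 47·31 = 1464.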